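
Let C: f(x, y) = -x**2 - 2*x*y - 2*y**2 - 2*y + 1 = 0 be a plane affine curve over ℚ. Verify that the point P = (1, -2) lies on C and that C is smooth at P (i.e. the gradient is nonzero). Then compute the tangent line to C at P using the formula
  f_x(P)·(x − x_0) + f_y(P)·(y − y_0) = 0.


Tangent line at P: 2*x + 4*y + 6 = 0.

Step 1: f(1, -2) = 0, so P lies on C.
Step 2: partial derivatives
  f_x(x, y) = -2*x - 2*y, f_y(x, y) = -2*x - 4*y - 2.
  f_x(P) = 2, f_y(P) = 4 (gradient nonzero, so P is smooth).
Step 3: tangent line at P: 2·(x − 1) + 4·(y − -2) = 0.
Expanding: 2*x + 4*y + 6 = 0.


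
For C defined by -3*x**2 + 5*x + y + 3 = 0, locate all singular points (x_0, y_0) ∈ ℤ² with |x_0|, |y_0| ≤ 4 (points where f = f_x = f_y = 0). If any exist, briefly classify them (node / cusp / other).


No singular points in the scanned grid; C is smooth there.

Compute partial derivatives:
  f_x = 5 - 6*x.
  f_y = 1.
f_y = 1 is a nonzero constant, so f_y never vanishes: no point (x, y) can satisfy f = f_x = f_y = 0. In particular no (x, y) ∈ {−4, ..., 4}² is singular; the curve is smooth.


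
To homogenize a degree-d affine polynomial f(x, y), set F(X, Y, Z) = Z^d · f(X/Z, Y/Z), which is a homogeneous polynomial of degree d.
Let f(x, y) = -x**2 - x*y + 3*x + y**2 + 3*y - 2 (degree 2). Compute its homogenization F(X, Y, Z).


F(X, Y, Z) = -X**2 - X*Y + 3*X*Z + Y**2 + 3*Y*Z - 2*Z**2

deg(f) = 2.
Substitute x = X/Z, y = Y/Z into f, then multiply by Z^2.
  monomial -1·x^2·y^0 ↦ -1·X^2·Y^0·Z^0.
  monomial -1·x^1·y^1 ↦ -1·X^1·Y^1·Z^0.
  monomial 3·x^1·y^0 ↦ 3·X^1·Y^0·Z^1.
  monomial 1·x^0·y^2 ↦ 1·X^0·Y^2·Z^0.
  monomial 3·x^0·y^1 ↦ 3·X^0·Y^1·Z^1.
  monomial -2·x^0·y^0 ↦ -2·X^0·Y^0·Z^2.
Collecting: F(X, Y, Z) = -X**2 - X*Y + 3*X*Z + Y**2 + 3*Y*Z - 2*Z**2.


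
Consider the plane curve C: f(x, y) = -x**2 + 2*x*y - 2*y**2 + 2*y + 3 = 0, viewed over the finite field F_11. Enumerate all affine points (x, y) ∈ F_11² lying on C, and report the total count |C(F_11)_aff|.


Affine F_11-points: {(3, 1), (3, 3), (5, 0), (5, 6), (6, 0), (6, 7), (7, 2), (7, 6), (8, 2), (8, 7), (10, 1), (10, 10)}; count = 12.

For each of the 121 pairs (x, y) ∈ F_11², evaluate f(x, y) mod 11. Record the zeros.
  x = 0: [0↦3, 1↦3, 2↦10, 3↦2, 4↦1, 5↦7, 6↦9, 7↦7, 8↦1, 9↦2, 10↦10]  zeros at y ∈ ∅
  x = 1: [0↦2, 1↦4, 2↦2, 3↦7, 4↦8, 5↦5, 6↦9, 7↦9, 8↦5, 9↦8, 10↦7]  zeros at y ∈ ∅
  x = 2: [0↦10, 1↦3, 2↦3, 3↦10, 4↦2, 5↦1, 6↦7, 7↦9, 8↦7, 9↦1, 10↦2]  zeros at y ∈ ∅
  x = 3: [0↦5, 1↦0, 2↦2, 3↦0, 4↦5, 5↦6, 6↦3, 7↦7, 8↦7, 9↦3, 10↦6]  zeros at y ∈ {1, 3}
  x = 4: [0↦9, 1↦6, 2↦10, 3↦10, 4↦6, 5↦9, 6↦8, 7↦3, 8↦5, 9↦3, 10↦8]  zeros at y ∈ ∅
  x = 5: [0↦0, 1↦10, 2↦5, 3↦7, 4↦5, 5↦10, 6↦0, 7↦8, 8↦1, 9↦1, 10↦8]  zeros at y ∈ {0, 6}
  x = 6: [0↦0, 1↦1, 2↦9, 3↦2, 4↦2, 5↦9, 6↦1, 7↦0, 8↦6, 9↦8, 10↦6]  zeros at y ∈ {0, 7}
  x = 7: [0↦9, 1↦1, 2↦0, 3↦6, 4↦8, 5↦6, 6↦0, 7↦1, 8↦9, 9↦2, 10↦2]  zeros at y ∈ {2, 6}
  x = 8: [0↦5, 1↦10, 2↦0, 3↦8, 4↦1, 5↦1, 6↦8, 7↦0, 8↦10, 9↦5, 10↦7]  zeros at y ∈ {2, 7}
  x = 9: [0↦10, 1↦6, 2↦9, 3↦8, 4↦3, 5↦5, 6↦3, 7↦8, 8↦9, 9↦6, 10↦10]  zeros at y ∈ ∅
  x = 10: [0↦2, 1↦0, 2↦5, 3↦6, 4↦3, 5↦7, 6↦7, 7↦3, 8↦6, 9↦5, 10↦0]  zeros at y ∈ {1, 10}
Collecting zeros: affine points = {(3, 1), (3, 3), (5, 0), (5, 6), (6, 0), (6, 7), (7, 2), (7, 6), (8, 2), (8, 7), (10, 1), (10, 10)}.
Total count |C(F_11)_aff| = 12.


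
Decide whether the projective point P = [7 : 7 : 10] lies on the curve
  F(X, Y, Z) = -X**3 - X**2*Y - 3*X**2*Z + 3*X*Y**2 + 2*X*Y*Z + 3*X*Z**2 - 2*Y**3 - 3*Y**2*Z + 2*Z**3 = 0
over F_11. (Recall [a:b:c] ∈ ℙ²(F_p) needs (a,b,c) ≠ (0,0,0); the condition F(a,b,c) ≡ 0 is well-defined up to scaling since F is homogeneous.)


F(7,7,10) ≡ 4 (mod 11); P is NOT on the curve.

Evaluate F(7, 7, 10) term-by-term (mod 11).
  -X**3 ↦ -1·343·1·1 = -343
  -X**2*Y ↦ -1·49·7·1 = -343
  -3*X**2*Z ↦ -3·49·1·10 = -1470
  3*X*Y**2 ↦ 3·7·49·1 = 1029
  2*X*Y*Z ↦ 2·7·7·10 = 980
  3*X*Z**2 ↦ 3·7·1·100 = 2100
  -2*Y**3 ↦ -2·1·343·1 = -686
  -3*Y**2*Z ↦ -3·1·49·10 = -1470
  2*Z**3 ↦ 2·1·1·1000 = 2000
Sum: F(7, 7, 10) = (-343) + (-343) + (-1470) + (1029) + (980) + (2100) + (-686) + (-1470) + (2000) = 1797.
Reducing mod 11: 1797 ≡ 4 (mod 11).
Since F(a, b, c) ≡ 4 ≠ 0 (mod 11), P does NOT lie on the curve.


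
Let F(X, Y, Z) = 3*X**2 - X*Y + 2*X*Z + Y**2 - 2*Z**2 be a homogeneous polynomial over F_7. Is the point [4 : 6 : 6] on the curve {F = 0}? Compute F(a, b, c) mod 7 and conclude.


F(4,6,6) ≡ 1 (mod 7); P is NOT on the curve.

Evaluate F(4, 6, 6) term-by-term (mod 7).
  3*X**2 ↦ 3·16·1·1 = 48
  -X*Y ↦ -1·4·6·1 = -24
  2*X*Z ↦ 2·4·1·6 = 48
  Y**2 ↦ 1·1·36·1 = 36
  -2*Z**2 ↦ -2·1·1·36 = -72
Sum: F(4, 6, 6) = (48) + (-24) + (48) + (36) + (-72) = 36.
Reducing mod 7: 36 ≡ 1 (mod 7).
Since F(a, b, c) ≡ 1 ≠ 0 (mod 7), P does NOT lie on the curve.


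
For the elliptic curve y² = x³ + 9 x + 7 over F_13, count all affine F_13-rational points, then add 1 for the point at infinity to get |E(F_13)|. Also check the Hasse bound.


Affine points = {(1, 2), (1, 11), (3, 3), (3, 10), (4, 4), (4, 9), (6, 2), (6, 11), (7, 6), (7, 7), (12, 6), (12, 7)}; affine count = 12; |E(F_13)| = 13.

Discriminant check: Δ ∝ 4a³ + 27b² = 4·9³ + 27·7² = 4·729 + 27·49 ≡ 1 (mod 13). Nonzero ⇒ E is nonsingular.
For each x ∈ F_13, compute rhs = x³ + 9·x + 7 mod 13, then count y ∈ F_13 with y² ≡ rhs.
  x = 0: rhs = 7, matching y values: none (0 points).
  x = 1: rhs = 4, matching y values: 2, 11 (2 points).
  x = 2: rhs = 7, matching y values: none (0 points).
  x = 3: rhs = 9, matching y values: 3, 10 (2 points).
  x = 4: rhs = 3, matching y values: 4, 9 (2 points).
  x = 5: rhs = 8, matching y values: none (0 points).
  x = 6: rhs = 4, matching y values: 2, 11 (2 points).
  x = 7: rhs = 10, matching y values: 6, 7 (2 points).
  x = 8: rhs = 6, matching y values: none (0 points).
  x = 9: rhs = 11, matching y values: none (0 points).
  x = 10: rhs = 5, matching y values: none (0 points).
  x = 11: rhs = 7, matching y values: none (0 points).
  x = 12: rhs = 10, matching y values: 6, 7 (2 points).
Total affine count: 12.
Full point count |E(F_13)| = 12 + 1 = 13.
Hasse bound: |13 − (13+1)| = |-1| = 1 ≤ 2√13 ≈ 7.2111 ✓.


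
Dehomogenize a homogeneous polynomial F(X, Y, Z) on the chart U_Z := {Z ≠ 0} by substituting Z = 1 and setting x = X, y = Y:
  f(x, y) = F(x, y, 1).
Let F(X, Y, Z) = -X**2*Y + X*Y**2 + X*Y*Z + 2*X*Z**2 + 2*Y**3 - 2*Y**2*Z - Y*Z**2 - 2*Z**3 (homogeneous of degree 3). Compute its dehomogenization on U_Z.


f(x, y) = -x**2*y + x*y**2 + x*y + 2*x + 2*y**3 - 2*y**2 - y - 2

On U_Z we set Z = 1. Each monomial c·X^i·Y^j·Z^k in F becomes c·x^i·y^j·1^k = c·x^i·y^j.
Substituting Z = 1: F(X, Y, 1) = -x**2*y + x*y**2 + x*y + 2*x + 2*y**3 - 2*y**2 - y - 2.
Note: deg(f) ≤ deg(F) = 3; strict inequality happens when F is divisible by Z (lost terms).


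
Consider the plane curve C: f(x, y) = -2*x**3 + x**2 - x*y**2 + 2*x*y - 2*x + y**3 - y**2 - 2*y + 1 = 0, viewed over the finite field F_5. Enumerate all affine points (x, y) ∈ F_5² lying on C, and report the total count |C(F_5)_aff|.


Affine F_5-points: {(1, 4), (2, 0), (2, 1), (2, 2), (3, 0), (3, 2)}; count = 6.

For each of the 25 pairs (x, y) ∈ F_5², evaluate f(x, y) mod 5. Record the zeros.
  x = 0: [0↦1, 1↦4, 2↦1, 3↦3, 4↦1]  zeros at y ∈ ∅
  x = 1: [0↦3, 1↦2, 2↦3, 3↦2, 4↦0]  zeros at y ∈ {4}
  x = 2: [0↦0, 1↦0, 2↦0, 3↦1, 4↦4]  zeros at y ∈ {0, 1, 2}
  x = 3: [0↦0, 1↦1, 2↦0, 3↦3, 4↦1]  zeros at y ∈ {0, 2}
  x = 4: [0↦1, 1↦3, 2↦1, 3↦1, 4↦4]  zeros at y ∈ ∅
Collecting zeros: affine points = {(1, 4), (2, 0), (2, 1), (2, 2), (3, 0), (3, 2)}.
Total count |C(F_5)_aff| = 6.


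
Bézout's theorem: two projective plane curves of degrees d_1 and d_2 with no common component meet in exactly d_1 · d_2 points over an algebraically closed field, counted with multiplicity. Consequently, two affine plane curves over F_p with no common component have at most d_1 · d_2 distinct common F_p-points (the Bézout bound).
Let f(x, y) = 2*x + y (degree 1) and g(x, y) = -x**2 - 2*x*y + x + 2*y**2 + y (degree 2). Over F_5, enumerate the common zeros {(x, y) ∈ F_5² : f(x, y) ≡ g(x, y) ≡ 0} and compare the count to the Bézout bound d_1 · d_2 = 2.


Common zeros: {(0, 0), (1, 3)}; count = 2; Bézout bound = 2.

deg(f) = 1, deg(g) = 2, so Bézout bound = 2.
Scan x ∈ F_5. For each x, list the y ∈ F_5 with f(x, y) ≡ 0 and those with g(x, y) ≡ 0 (mod 5); the common zeros in that column are the intersection.
  x = 0: f ≡ 0 at y ∈ {0}; g ≡ 0 at y ∈ {0, 2}; common: {0}.
  x = 1: f ≡ 0 at y ∈ {3}; g ≡ 0 at y ∈ {0, 3}; common: {3}.
  x = 2: f ≡ 0 at y ∈ {1}; g ≡ 0 at y ∈ {2}; common: ∅.
  x = 3: f ≡ 0 at y ∈ {4}; g ≡ 0 at y ∈ ∅; common: ∅.
  x = 4: f ≡ 0 at y ∈ {2}; g ≡ 0 at y ∈ {3}; common: ∅.
Collecting: common zeros = {(0, 0), (1, 3)}, so the count is 2.
Comparison with the Bézout bound: 2 ≤ 2 = deg(f)·deg(g), as expected for curves with no common component (the bound is attained).


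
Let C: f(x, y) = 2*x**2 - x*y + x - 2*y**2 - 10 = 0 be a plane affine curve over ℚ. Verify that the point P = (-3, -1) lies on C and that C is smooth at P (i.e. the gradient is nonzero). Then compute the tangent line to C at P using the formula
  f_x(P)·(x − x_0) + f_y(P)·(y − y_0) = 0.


Tangent line at P: -10*x + 7*y - 23 = 0.

Step 1: f(-3, -1) = 0, so P lies on C.
Step 2: partial derivatives
  f_x(x, y) = 4*x - y + 1, f_y(x, y) = -x - 4*y.
  f_x(P) = -10, f_y(P) = 7 (gradient nonzero, so P is smooth).
Step 3: tangent line at P: -10·(x − -3) + 7·(y − -1) = 0.
Expanding: -10*x + 7*y - 23 = 0.


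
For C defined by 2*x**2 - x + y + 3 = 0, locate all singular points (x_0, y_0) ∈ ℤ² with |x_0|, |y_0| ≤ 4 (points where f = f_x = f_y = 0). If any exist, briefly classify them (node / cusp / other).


No singular points in the scanned grid; C is smooth there.

Compute partial derivatives:
  f_x = 4*x - 1.
  f_y = 1.
f_y = 1 is a nonzero constant, so f_y never vanishes: no point (x, y) can satisfy f = f_x = f_y = 0. In particular no (x, y) ∈ {−4, ..., 4}² is singular; the curve is smooth.


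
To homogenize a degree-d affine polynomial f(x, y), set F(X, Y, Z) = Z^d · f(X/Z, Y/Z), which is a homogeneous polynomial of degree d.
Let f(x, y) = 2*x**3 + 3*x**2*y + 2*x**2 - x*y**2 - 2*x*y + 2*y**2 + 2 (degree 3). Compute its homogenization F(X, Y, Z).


F(X, Y, Z) = 2*X**3 + 3*X**2*Y + 2*X**2*Z - X*Y**2 - 2*X*Y*Z + 2*Y**2*Z + 2*Z**3

deg(f) = 3.
Substitute x = X/Z, y = Y/Z into f, then multiply by Z^3.
  monomial 2·x^3·y^0 ↦ 2·X^3·Y^0·Z^0.
  monomial 3·x^2·y^1 ↦ 3·X^2·Y^1·Z^0.
  monomial 2·x^2·y^0 ↦ 2·X^2·Y^0·Z^1.
  monomial -1·x^1·y^2 ↦ -1·X^1·Y^2·Z^0.
  monomial -2·x^1·y^1 ↦ -2·X^1·Y^1·Z^1.
  monomial 2·x^0·y^2 ↦ 2·X^0·Y^2·Z^1.
  monomial 2·x^0·y^0 ↦ 2·X^0·Y^0·Z^3.
Collecting: F(X, Y, Z) = 2*X**3 + 3*X**2*Y + 2*X**2*Z - X*Y**2 - 2*X*Y*Z + 2*Y**2*Z + 2*Z**3.


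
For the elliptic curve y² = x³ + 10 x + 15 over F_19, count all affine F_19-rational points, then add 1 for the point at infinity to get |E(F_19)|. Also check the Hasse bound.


Affine points = {(1, 8), (1, 11), (2, 9), (2, 10), (4, 9), (4, 10), (5, 0), (6, 5), (6, 14), (9, 6), (9, 13), (12, 1), (12, 18), (13, 9), (13, 10), (14, 7), (14, 12), (15, 5), (15, 14), (17, 5), (17, 14), (18, 2), (18, 17)}; affine count = 23; |E(F_19)| = 24.

Discriminant check: Δ ∝ 4a³ + 27b² = 4·10³ + 27·15² = 4·1000 + 27·225 ≡ 5 (mod 19). Nonzero ⇒ E is nonsingular.
For each x ∈ F_19, compute rhs = x³ + 10·x + 15 mod 19, then count y ∈ F_19 with y² ≡ rhs.
  x = 0: rhs = 15, matching y values: none (0 points).
  x = 1: rhs = 7, matching y values: 8, 11 (2 points).
  x = 2: rhs = 5, matching y values: 9, 10 (2 points).
  x = 3: rhs = 15, matching y values: none (0 points).
  x = 4: rhs = 5, matching y values: 9, 10 (2 points).
  x = 5: rhs = 0, matching y values: 0 (1 points).
  x = 6: rhs = 6, matching y values: 5, 14 (2 points).
  x = 7: rhs = 10, matching y values: none (0 points).
  x = 8: rhs = 18, matching y values: none (0 points).
  x = 9: rhs = 17, matching y values: 6, 13 (2 points).
  x = 10: rhs = 13, matching y values: none (0 points).
  x = 11: rhs = 12, matching y values: none (0 points).
  x = 12: rhs = 1, matching y values: 1, 18 (2 points).
  x = 13: rhs = 5, matching y values: 9, 10 (2 points).
  x = 14: rhs = 11, matching y values: 7, 12 (2 points).
  x = 15: rhs = 6, matching y values: 5, 14 (2 points).
  x = 16: rhs = 15, matching y values: none (0 points).
  x = 17: rhs = 6, matching y values: 5, 14 (2 points).
  x = 18: rhs = 4, matching y values: 2, 17 (2 points).
Total affine count: 23.
Full point count |E(F_19)| = 23 + 1 = 24.
Hasse bound: |24 − (19+1)| = |4| = 4 ≤ 2√19 ≈ 8.7178 ✓.


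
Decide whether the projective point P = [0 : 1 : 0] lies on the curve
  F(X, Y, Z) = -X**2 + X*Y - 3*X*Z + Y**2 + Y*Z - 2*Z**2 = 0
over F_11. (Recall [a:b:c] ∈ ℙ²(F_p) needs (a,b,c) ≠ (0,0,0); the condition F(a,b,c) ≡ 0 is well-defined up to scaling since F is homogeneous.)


F(0,1,0) ≡ 1 (mod 11); P is NOT on the curve.

Evaluate F(0, 1, 0) term-by-term (mod 11).
  -X**2 ↦ -1·0·1·1 = 0
  X*Y ↦ 1·0·1·1 = 0
  -3*X*Z ↦ -3·0·1·0 = 0
  Y**2 ↦ 1·1·1·1 = 1
  Y*Z ↦ 1·1·1·0 = 0
  -2*Z**2 ↦ -2·1·1·0 = 0
Sum: F(0, 1, 0) = (0) + (0) + (0) + (1) + (0) + (0) = 1.
Reducing mod 11: 1 ≡ 1 (mod 11).
Since F(a, b, c) ≡ 1 ≠ 0 (mod 11), P does NOT lie on the curve.


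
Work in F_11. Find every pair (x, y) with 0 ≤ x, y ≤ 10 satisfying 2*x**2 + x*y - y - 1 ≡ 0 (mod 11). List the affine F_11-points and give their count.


Affine F_11-points: {(0, 10), (2, 4), (3, 8), (4, 8), (5, 7), (6, 10), (7, 4), (8, 7), (9, 6), (10, 6)}; count = 10.

For each of the 121 pairs (x, y) ∈ F_11², evaluate f(x, y) mod 11. Record the zeros.
  x = 0: [0↦10, 1↦9, 2↦8, 3↦7, 4↦6, 5↦5, 6↦4, 7↦3, 8↦2, 9↦1, 10↦0]  zeros at y ∈ {10}
  x = 1: [0↦1, 1↦1, 2↦1, 3↦1, 4↦1, 5↦1, 6↦1, 7↦1, 8↦1, 9↦1, 10↦1]  zeros at y ∈ ∅
  x = 2: [0↦7, 1↦8, 2↦9, 3↦10, 4↦0, 5↦1, 6↦2, 7↦3, 8↦4, 9↦5, 10↦6]  zeros at y ∈ {4}
  x = 3: [0↦6, 1↦8, 2↦10, 3↦1, 4↦3, 5↦5, 6↦7, 7↦9, 8↦0, 9↦2, 10↦4]  zeros at y ∈ {8}
  x = 4: [0↦9, 1↦1, 2↦4, 3↦7, 4↦10, 5↦2, 6↦5, 7↦8, 8↦0, 9↦3, 10↦6]  zeros at y ∈ {8}
  x = 5: [0↦5, 1↦9, 2↦2, 3↦6, 4↦10, 5↦3, 6↦7, 7↦0, 8↦4, 9↦8, 10↦1]  zeros at y ∈ {7}
  x = 6: [0↦5, 1↦10, 2↦4, 3↦9, 4↦3, 5↦8, 6↦2, 7↦7, 8↦1, 9↦6, 10↦0]  zeros at y ∈ {10}
  x = 7: [0↦9, 1↦4, 2↦10, 3↦5, 4↦0, 5↦6, 6↦1, 7↦7, 8↦2, 9↦8, 10↦3]  zeros at y ∈ {4}
  x = 8: [0↦6, 1↦2, 2↦9, 3↦5, 4↦1, 5↦8, 6↦4, 7↦0, 8↦7, 9↦3, 10↦10]  zeros at y ∈ {7}
  x = 9: [0↦7, 1↦4, 2↦1, 3↦9, 4↦6, 5↦3, 6↦0, 7↦8, 8↦5, 9↦2, 10↦10]  zeros at y ∈ {6}
  x = 10: [0↦1, 1↦10, 2↦8, 3↦6, 4↦4, 5↦2, 6↦0, 7↦9, 8↦7, 9↦5, 10↦3]  zeros at y ∈ {6}
Collecting zeros: affine points = {(0, 10), (2, 4), (3, 8), (4, 8), (5, 7), (6, 10), (7, 4), (8, 7), (9, 6), (10, 6)}.
Total count |C(F_11)_aff| = 10.


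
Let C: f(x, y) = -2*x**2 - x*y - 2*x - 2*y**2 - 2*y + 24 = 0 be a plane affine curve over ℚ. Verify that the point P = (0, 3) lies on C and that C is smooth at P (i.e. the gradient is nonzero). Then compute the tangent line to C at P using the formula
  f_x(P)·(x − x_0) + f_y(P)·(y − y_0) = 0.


Tangent line at P: -5*x - 14*y + 42 = 0.

Step 1: f(0, 3) = 0, so P lies on C.
Step 2: partial derivatives
  f_x(x, y) = -4*x - y - 2, f_y(x, y) = -x - 4*y - 2.
  f_x(P) = -5, f_y(P) = -14 (gradient nonzero, so P is smooth).
Step 3: tangent line at P: -5·(x − 0) + -14·(y − 3) = 0.
Expanding: -5*x - 14*y + 42 = 0.


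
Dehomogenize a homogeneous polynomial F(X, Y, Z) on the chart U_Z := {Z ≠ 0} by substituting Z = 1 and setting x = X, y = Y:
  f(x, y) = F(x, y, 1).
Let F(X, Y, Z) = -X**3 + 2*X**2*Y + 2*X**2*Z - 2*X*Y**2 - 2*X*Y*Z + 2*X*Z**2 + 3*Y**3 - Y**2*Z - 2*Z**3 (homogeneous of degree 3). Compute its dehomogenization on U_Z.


f(x, y) = -x**3 + 2*x**2*y + 2*x**2 - 2*x*y**2 - 2*x*y + 2*x + 3*y**3 - y**2 - 2

On U_Z we set Z = 1. Each monomial c·X^i·Y^j·Z^k in F becomes c·x^i·y^j·1^k = c·x^i·y^j.
Substituting Z = 1: F(X, Y, 1) = -x**3 + 2*x**2*y + 2*x**2 - 2*x*y**2 - 2*x*y + 2*x + 3*y**3 - y**2 - 2.
Note: deg(f) ≤ deg(F) = 3; strict inequality happens when F is divisible by Z (lost terms).


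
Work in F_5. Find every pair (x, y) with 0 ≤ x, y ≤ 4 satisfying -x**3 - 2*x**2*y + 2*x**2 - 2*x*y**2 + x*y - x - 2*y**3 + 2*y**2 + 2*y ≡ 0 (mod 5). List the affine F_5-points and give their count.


Affine F_5-points: {(0, 0), (0, 3), (1, 0), (2, 1), (3, 2), (4, 1)}; count = 6.

For each of the 25 pairs (x, y) ∈ F_5², evaluate f(x, y) mod 5. Record the zeros.
  x = 0: [0↦0, 1↦2, 2↦1, 3↦0, 4↦2]  zeros at y ∈ {0, 3}
  x = 1: [0↦0, 1↦4, 2↦1, 3↦4, 4↦1]  zeros at y ∈ {0}
  x = 2: [0↦3, 1↦0, 2↦1, 3↦4, 4↦2]  zeros at y ∈ {1}
  x = 3: [0↦3, 1↦4, 2↦0, 3↦4, 4↦4]  zeros at y ∈ {2}
  x = 4: [0↦4, 1↦0, 2↦2, 3↦3, 4↦1]  zeros at y ∈ {1}
Collecting zeros: affine points = {(0, 0), (0, 3), (1, 0), (2, 1), (3, 2), (4, 1)}.
Total count |C(F_5)_aff| = 6.


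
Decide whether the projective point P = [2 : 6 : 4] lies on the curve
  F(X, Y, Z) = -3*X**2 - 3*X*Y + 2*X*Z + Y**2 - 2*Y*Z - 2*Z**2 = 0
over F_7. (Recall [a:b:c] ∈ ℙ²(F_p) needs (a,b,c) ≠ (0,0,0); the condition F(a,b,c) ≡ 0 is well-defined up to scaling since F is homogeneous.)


F(2,6,4) ≡ 1 (mod 7); P is NOT on the curve.

Evaluate F(2, 6, 4) term-by-term (mod 7).
  -3*X**2 ↦ -3·4·1·1 = -12
  -3*X*Y ↦ -3·2·6·1 = -36
  2*X*Z ↦ 2·2·1·4 = 16
  Y**2 ↦ 1·1·36·1 = 36
  -2*Y*Z ↦ -2·1·6·4 = -48
  -2*Z**2 ↦ -2·1·1·16 = -32
Sum: F(2, 6, 4) = (-12) + (-36) + (16) + (36) + (-48) + (-32) = -76.
Reducing mod 7: -76 ≡ 1 (mod 7).
Since F(a, b, c) ≡ 1 ≠ 0 (mod 7), P does NOT lie on the curve.


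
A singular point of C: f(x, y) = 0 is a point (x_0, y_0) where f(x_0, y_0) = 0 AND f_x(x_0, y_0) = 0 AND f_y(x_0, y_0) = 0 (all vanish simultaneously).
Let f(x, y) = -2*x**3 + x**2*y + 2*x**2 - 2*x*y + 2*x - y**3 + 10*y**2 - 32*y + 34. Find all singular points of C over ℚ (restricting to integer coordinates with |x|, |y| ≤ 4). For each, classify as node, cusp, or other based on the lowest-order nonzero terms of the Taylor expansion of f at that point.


Singular points: {(1, 3)}; classification: node.

Compute partial derivatives:
  f_x = -6*x**2 + 2*x*y + 4*x - 2*y + 2.
  f_y = x**2 - 2*x - 3*y**2 + 20*y - 32.
Scan x_0 ∈ {−4, ..., 4}. For each x_0, f_y(x_0, y) is a polynomial in y; find its integer roots y ∈ {−4, ..., 4}, then test f_x and f at those candidates.
  x = -4: f_y(-4, y) = -3*y**2 + 20*y - 8; no integer root y with |y| ≤ 4.
  x = -3: f_y(-3, y) = -3*y**2 + 20*y - 17; vanishes at y ∈ {1}. (-3, 1): f_x = -72 ≠ 0.
  x = -2: f_y(-2, y) = -3*y**2 + 20*y - 24; no integer root y with |y| ≤ 4.
  x = -1: f_y(-1, y) = -3*y**2 + 20*y - 29; no integer root y with |y| ≤ 4.
  x = 0: f_y(0, y) = -3*y**2 + 20*y - 32; vanishes at y ∈ {4}. (0, 4): f_x = -6 ≠ 0.
  x = 1: f_y(1, y) = -3*y**2 + 20*y - 33; vanishes at y ∈ {3}. (1, 3): f_x = 0, f = 0 — SINGULAR.
  x = 2: f_y(2, y) = -3*y**2 + 20*y - 32; vanishes at y ∈ {4}. (2, 4): f_x = -6 ≠ 0.
  x = 3: f_y(3, y) = -3*y**2 + 20*y - 29; no integer root y with |y| ≤ 4.
  x = 4: f_y(4, y) = -3*y**2 + 20*y - 24; no integer root y with |y| ≤ 4.
Only singular point on the grid: (1, 3).
Classify: substitute x = 1 + u, y = 3 + v and expand: f = -2*u**3 + u**2*v - u**2 - v**3 + v**2.
No constant or linear terms (consistent with a singular point). Quadratic part: -u**2 + v**2. Cubic part: -2*u**3 + u**2*v - v**3.
The quadratic part v**2 - u**2 = (v − u)(v + u) splits into two distinct linear factors, so there are two distinct tangent lines y − 3 = ±(x − 1) — this is a node (ordinary double point).
Classification: node.


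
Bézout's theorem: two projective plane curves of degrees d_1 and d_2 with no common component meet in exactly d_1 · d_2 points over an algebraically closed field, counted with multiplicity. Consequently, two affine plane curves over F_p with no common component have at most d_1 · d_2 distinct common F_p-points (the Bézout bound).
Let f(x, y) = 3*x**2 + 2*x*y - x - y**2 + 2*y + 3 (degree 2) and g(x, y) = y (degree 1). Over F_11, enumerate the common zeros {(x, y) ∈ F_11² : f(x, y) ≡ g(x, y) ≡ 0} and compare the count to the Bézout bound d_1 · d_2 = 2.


Common zeros: {(7, 0), (8, 0)}; count = 2; Bézout bound = 2.

deg(f) = 2, deg(g) = 1, so Bézout bound = 2.
Scan x ∈ F_11. For each x, list the y ∈ F_11 with f(x, y) ≡ 0 and those with g(x, y) ≡ 0 (mod 11); the common zeros in that column are the intersection.
  x = 0: f ≡ 0 at y ∈ {3, 10}; g ≡ 0 at y ∈ {0}; common: ∅.
  x = 1: f ≡ 0 at y ∈ {5, 10}; g ≡ 0 at y ∈ {0}; common: ∅.
  x = 2: f ≡ 0 at y ∈ {3}; g ≡ 0 at y ∈ {0}; common: ∅.
  x = 3: f ≡ 0 at y ∈ ∅; g ≡ 0 at y ∈ {0}; common: ∅.
  x = 4: f ≡ 0 at y ∈ ∅; g ≡ 0 at y ∈ {0}; common: ∅.
  x = 5: f ≡ 0 at y ∈ ∅; g ≡ 0 at y ∈ {0}; common: ∅.
  x = 6: f ≡ 0 at y ∈ {7}; g ≡ 0 at y ∈ {0}; common: ∅.
  x = 7: f ≡ 0 at y ∈ {0, 5}; g ≡ 0 at y ∈ {0}; common: {0}.
  x = 8: f ≡ 0 at y ∈ {0, 7}; g ≡ 0 at y ∈ {0}; common: {0}.
  x = 9: f ≡ 0 at y ∈ ∅; g ≡ 0 at y ∈ {0}; common: ∅.
  x = 10: f ≡ 0 at y ∈ ∅; g ≡ 0 at y ∈ {0}; common: ∅.
Collecting: common zeros = {(7, 0), (8, 0)}, so the count is 2.
Comparison with the Bézout bound: 2 ≤ 2 = deg(f)·deg(g), as expected for curves with no common component (the bound is attained).


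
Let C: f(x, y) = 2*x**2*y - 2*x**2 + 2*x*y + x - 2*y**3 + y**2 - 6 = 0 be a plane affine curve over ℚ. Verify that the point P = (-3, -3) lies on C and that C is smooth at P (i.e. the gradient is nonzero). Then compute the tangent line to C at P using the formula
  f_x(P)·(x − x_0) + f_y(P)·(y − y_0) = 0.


Tangent line at P: 43*x - 48*y - 15 = 0.

Step 1: f(-3, -3) = 0, so P lies on C.
Step 2: partial derivatives
  f_x(x, y) = 4*x*y - 4*x + 2*y + 1, f_y(x, y) = 2*x**2 + 2*x - 6*y**2 + 2*y.
  f_x(P) = 43, f_y(P) = -48 (gradient nonzero, so P is smooth).
Step 3: tangent line at P: 43·(x − -3) + -48·(y − -3) = 0.
Expanding: 43*x - 48*y - 15 = 0.


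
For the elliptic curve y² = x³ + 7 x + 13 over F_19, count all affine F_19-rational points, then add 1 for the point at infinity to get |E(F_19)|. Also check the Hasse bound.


Affine points = {(2, 4), (2, 15), (3, 2), (3, 17), (6, 9), (6, 10), (7, 5), (7, 14), (8, 7), (8, 12), (9, 8), (9, 11), (10, 0), (12, 1), (12, 18), (14, 9), (14, 10), (15, 4), (15, 15), (18, 9), (18, 10)}; affine count = 21; |E(F_19)| = 22.

Discriminant check: Δ ∝ 4a³ + 27b² = 4·7³ + 27·13² = 4·343 + 27·169 ≡ 7 (mod 19). Nonzero ⇒ E is nonsingular.
For each x ∈ F_19, compute rhs = x³ + 7·x + 13 mod 19, then count y ∈ F_19 with y² ≡ rhs.
  x = 0: rhs = 13, matching y values: none (0 points).
  x = 1: rhs = 2, matching y values: none (0 points).
  x = 2: rhs = 16, matching y values: 4, 15 (2 points).
  x = 3: rhs = 4, matching y values: 2, 17 (2 points).
  x = 4: rhs = 10, matching y values: none (0 points).
  x = 5: rhs = 2, matching y values: none (0 points).
  x = 6: rhs = 5, matching y values: 9, 10 (2 points).
  x = 7: rhs = 6, matching y values: 5, 14 (2 points).
  x = 8: rhs = 11, matching y values: 7, 12 (2 points).
  x = 9: rhs = 7, matching y values: 8, 11 (2 points).
  x = 10: rhs = 0, matching y values: 0 (1 points).
  x = 11: rhs = 15, matching y values: none (0 points).
  x = 12: rhs = 1, matching y values: 1, 18 (2 points).
  x = 13: rhs = 2, matching y values: none (0 points).
  x = 14: rhs = 5, matching y values: 9, 10 (2 points).
  x = 15: rhs = 16, matching y values: 4, 15 (2 points).
  x = 16: rhs = 3, matching y values: none (0 points).
  x = 17: rhs = 10, matching y values: none (0 points).
  x = 18: rhs = 5, matching y values: 9, 10 (2 points).
Total affine count: 21.
Full point count |E(F_19)| = 21 + 1 = 22.
Hasse bound: |22 − (19+1)| = |2| = 2 ≤ 2√19 ≈ 8.7178 ✓.


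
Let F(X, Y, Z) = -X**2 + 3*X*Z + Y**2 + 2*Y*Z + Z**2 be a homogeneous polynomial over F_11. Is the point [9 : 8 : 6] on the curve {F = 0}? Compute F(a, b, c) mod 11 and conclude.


F(9,8,6) ≡ 2 (mod 11); P is NOT on the curve.

Evaluate F(9, 8, 6) term-by-term (mod 11).
  -X**2 ↦ -1·81·1·1 = -81
  3*X*Z ↦ 3·9·1·6 = 162
  Y**2 ↦ 1·1·64·1 = 64
  2*Y*Z ↦ 2·1·8·6 = 96
  Z**2 ↦ 1·1·1·36 = 36
Sum: F(9, 8, 6) = (-81) + (162) + (64) + (96) + (36) = 277.
Reducing mod 11: 277 ≡ 2 (mod 11).
Since F(a, b, c) ≡ 2 ≠ 0 (mod 11), P does NOT lie on the curve.


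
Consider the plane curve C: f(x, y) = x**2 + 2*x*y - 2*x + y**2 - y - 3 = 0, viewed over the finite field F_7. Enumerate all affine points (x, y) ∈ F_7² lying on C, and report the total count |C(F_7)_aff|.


Affine F_7-points: {(2, 2), (3, 0), (3, 2), (4, 3), (4, 4), (6, 0), (6, 3)}; count = 7.

For each of the 49 pairs (x, y) ∈ F_7², evaluate f(x, y) mod 7. Record the zeros.
  x = 0: [0↦4, 1↦4, 2↦6, 3↦3, 4↦2, 5↦3, 6↦6]  zeros at y ∈ ∅
  x = 1: [0↦3, 1↦5, 2↦2, 3↦1, 4↦2, 5↦5, 6↦3]  zeros at y ∈ ∅
  x = 2: [0↦4, 1↦1, 2↦0, 3↦1, 4↦4, 5↦2, 6↦2]  zeros at y ∈ {2}
  x = 3: [0↦0, 1↦6, 2↦0, 3↦3, 4↦1, 5↦1, 6↦3]  zeros at y ∈ {0, 2}
  x = 4: [0↦5, 1↦6, 2↦2, 3↦0, 4↦0, 5↦2, 6↦6]  zeros at y ∈ {3, 4}
  x = 5: [0↦5, 1↦1, 2↦6, 3↦6, 4↦1, 5↦5, 6↦4]  zeros at y ∈ ∅
  x = 6: [0↦0, 1↦5, 2↦5, 3↦0, 4↦4, 5↦3, 6↦4]  zeros at y ∈ {0, 3}
Collecting zeros: affine points = {(2, 2), (3, 0), (3, 2), (4, 3), (4, 4), (6, 0), (6, 3)}.
Total count |C(F_7)_aff| = 7.


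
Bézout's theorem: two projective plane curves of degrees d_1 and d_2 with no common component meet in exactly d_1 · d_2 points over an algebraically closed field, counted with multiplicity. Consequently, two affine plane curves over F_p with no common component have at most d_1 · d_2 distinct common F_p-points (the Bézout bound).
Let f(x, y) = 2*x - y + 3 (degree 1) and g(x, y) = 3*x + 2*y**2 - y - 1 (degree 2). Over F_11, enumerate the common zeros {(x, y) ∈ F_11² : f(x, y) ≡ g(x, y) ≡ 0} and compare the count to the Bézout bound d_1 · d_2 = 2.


Common zeros: {(4, 0), (8, 8)}; count = 2; Bézout bound = 2.

deg(f) = 1, deg(g) = 2, so Bézout bound = 2.
Scan x ∈ F_11. For each x, list the y ∈ F_11 with f(x, y) ≡ 0 and those with g(x, y) ≡ 0 (mod 11); the common zeros in that column are the intersection.
  x = 0: f ≡ 0 at y ∈ {3}; g ≡ 0 at y ∈ {1, 5}; common: ∅.
  x = 1: f ≡ 0 at y ∈ {5}; g ≡ 0 at y ∈ ∅; common: ∅.
  x = 2: f ≡ 0 at y ∈ {7}; g ≡ 0 at y ∈ {2, 4}; common: ∅.
  x = 3: f ≡ 0 at y ∈ {9}; g ≡ 0 at y ∈ {7, 10}; common: ∅.
  x = 4: f ≡ 0 at y ∈ {0}; g ≡ 0 at y ∈ {0, 6}; common: {0}.
  x = 5: f ≡ 0 at y ∈ {2}; g ≡ 0 at y ∈ ∅; common: ∅.
  x = 6: f ≡ 0 at y ∈ {4}; g ≡ 0 at y ∈ ∅; common: ∅.
  x = 7: f ≡ 0 at y ∈ {6}; g ≡ 0 at y ∈ ∅; common: ∅.
  x = 8: f ≡ 0 at y ∈ {8}; g ≡ 0 at y ∈ {8, 9}; common: {8}.
  x = 9: f ≡ 0 at y ∈ {10}; g ≡ 0 at y ∈ ∅; common: ∅.
  x = 10: f ≡ 0 at y ∈ {1}; g ≡ 0 at y ∈ {3}; common: ∅.
Collecting: common zeros = {(4, 0), (8, 8)}, so the count is 2.
Comparison with the Bézout bound: 2 ≤ 2 = deg(f)·deg(g), as expected for curves with no common component (the bound is attained).


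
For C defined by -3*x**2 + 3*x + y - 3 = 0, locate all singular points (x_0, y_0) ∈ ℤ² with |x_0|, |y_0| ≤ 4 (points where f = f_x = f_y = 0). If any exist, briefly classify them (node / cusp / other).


No singular points in the scanned grid; C is smooth there.

Compute partial derivatives:
  f_x = 3 - 6*x.
  f_y = 1.
f_y = 1 is a nonzero constant, so f_y never vanishes: no point (x, y) can satisfy f = f_x = f_y = 0. In particular no (x, y) ∈ {−4, ..., 4}² is singular; the curve is smooth.


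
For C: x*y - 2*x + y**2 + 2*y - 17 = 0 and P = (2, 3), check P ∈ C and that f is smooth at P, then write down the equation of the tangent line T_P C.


Tangent line at P: x + 10*y - 32 = 0.

Step 1: f(2, 3) = 0, so P lies on C.
Step 2: partial derivatives
  f_x(x, y) = y - 2, f_y(x, y) = x + 2*y + 2.
  f_x(P) = 1, f_y(P) = 10 (gradient nonzero, so P is smooth).
Step 3: tangent line at P: 1·(x − 2) + 10·(y − 3) = 0.
Expanding: x + 10*y - 32 = 0.


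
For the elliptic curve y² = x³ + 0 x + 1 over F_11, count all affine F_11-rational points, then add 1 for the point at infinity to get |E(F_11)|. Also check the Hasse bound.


Affine points = {(0, 1), (0, 10), (2, 3), (2, 8), (5, 4), (5, 7), (7, 5), (7, 6), (9, 2), (9, 9), (10, 0)}; affine count = 11; |E(F_11)| = 12.

Discriminant check: Δ ∝ 4a³ + 27b² = 4·0³ + 27·1² = 4·0 + 27·1 ≡ 5 (mod 11). Nonzero ⇒ E is nonsingular.
For each x ∈ F_11, compute rhs = x³ + 0·x + 1 mod 11, then count y ∈ F_11 with y² ≡ rhs.
  x = 0: rhs = 1, matching y values: 1, 10 (2 points).
  x = 1: rhs = 2, matching y values: none (0 points).
  x = 2: rhs = 9, matching y values: 3, 8 (2 points).
  x = 3: rhs = 6, matching y values: none (0 points).
  x = 4: rhs = 10, matching y values: none (0 points).
  x = 5: rhs = 5, matching y values: 4, 7 (2 points).
  x = 6: rhs = 8, matching y values: none (0 points).
  x = 7: rhs = 3, matching y values: 5, 6 (2 points).
  x = 8: rhs = 7, matching y values: none (0 points).
  x = 9: rhs = 4, matching y values: 2, 9 (2 points).
  x = 10: rhs = 0, matching y values: 0 (1 points).
Total affine count: 11.
Full point count |E(F_11)| = 11 + 1 = 12.
Hasse bound: |12 − (11+1)| = |0| = 0 ≤ 2√11 ≈ 6.6332 ✓.


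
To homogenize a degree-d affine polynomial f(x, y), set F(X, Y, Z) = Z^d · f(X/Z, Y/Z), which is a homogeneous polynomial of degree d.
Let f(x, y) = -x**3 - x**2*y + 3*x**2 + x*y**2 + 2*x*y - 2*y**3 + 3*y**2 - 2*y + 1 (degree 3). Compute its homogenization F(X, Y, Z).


F(X, Y, Z) = -X**3 - X**2*Y + 3*X**2*Z + X*Y**2 + 2*X*Y*Z - 2*Y**3 + 3*Y**2*Z - 2*Y*Z**2 + Z**3

deg(f) = 3.
Substitute x = X/Z, y = Y/Z into f, then multiply by Z^3.
  monomial -1·x^3·y^0 ↦ -1·X^3·Y^0·Z^0.
  monomial -1·x^2·y^1 ↦ -1·X^2·Y^1·Z^0.
  monomial 3·x^2·y^0 ↦ 3·X^2·Y^0·Z^1.
  monomial 1·x^1·y^2 ↦ 1·X^1·Y^2·Z^0.
  monomial 2·x^1·y^1 ↦ 2·X^1·Y^1·Z^1.
  monomial -2·x^0·y^3 ↦ -2·X^0·Y^3·Z^0.
  monomial 3·x^0·y^2 ↦ 3·X^0·Y^2·Z^1.
  monomial -2·x^0·y^1 ↦ -2·X^0·Y^1·Z^2.
  monomial 1·x^0·y^0 ↦ 1·X^0·Y^0·Z^3.
Collecting: F(X, Y, Z) = -X**3 - X**2*Y + 3*X**2*Z + X*Y**2 + 2*X*Y*Z - 2*Y**3 + 3*Y**2*Z - 2*Y*Z**2 + Z**3.


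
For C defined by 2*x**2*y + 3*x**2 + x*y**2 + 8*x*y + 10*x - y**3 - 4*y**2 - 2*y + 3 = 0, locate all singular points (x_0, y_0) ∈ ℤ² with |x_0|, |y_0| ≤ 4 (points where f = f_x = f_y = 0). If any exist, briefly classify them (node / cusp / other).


Singular points: {(-1, -2)}; classification: node.

Compute partial derivatives:
  f_x = 4*x*y + 6*x + y**2 + 8*y + 10.
  f_y = 2*x**2 + 2*x*y + 8*x - 3*y**2 - 8*y - 2.
Scan x_0 ∈ {−4, ..., 4}. For each x_0, f_y(x_0, y) is a polynomial in y; find its integer roots y ∈ {−4, ..., 4}, then test f_x and f at those candidates.
  x = -4: f_y(-4, y) = -3*y**2 - 16*y - 2; no integer root y with |y| ≤ 4.
  x = -3: f_y(-3, y) = -3*y**2 - 14*y - 8; vanishes at y ∈ {-4}. (-3, -4): f_x = 24 ≠ 0.
  x = -2: f_y(-2, y) = -3*y**2 - 12*y - 10; no integer root y with |y| ≤ 4.
  x = -1: f_y(-1, y) = -3*y**2 - 10*y - 8; vanishes at y ∈ {-2}. (-1, -2): f_x = 0, f = 0 — SINGULAR.
  x = 0: f_y(0, y) = -3*y**2 - 8*y - 2; no integer root y with |y| ≤ 4.
  x = 1: f_y(1, y) = -3*y**2 - 6*y + 8; no integer root y with |y| ≤ 4.
  x = 2: f_y(2, y) = -3*y**2 - 4*y + 22; no integer root y with |y| ≤ 4.
  x = 3: f_y(3, y) = -3*y**2 - 2*y + 40; vanishes at y ∈ {-4}. (3, -4): f_x = -36 ≠ 0.
  x = 4: f_y(4, y) = 62 - 3*y**2; no integer root y with |y| ≤ 4.
Only singular point on the grid: (-1, -2).
Classify: substitute x = -1 + u, y = -2 + v and expand: f = 2*u**2*v - u**2 + u*v**2 - v**3 + v**2.
No constant or linear terms (consistent with a singular point). Quadratic part: -u**2 + v**2. Cubic part: 2*u**2*v + u*v**2 - v**3.
The quadratic part v**2 - u**2 = (v − u)(v + u) splits into two distinct linear factors, so there are two distinct tangent lines y − -2 = ±(x − -1) — this is a node (ordinary double point).
Classification: node.


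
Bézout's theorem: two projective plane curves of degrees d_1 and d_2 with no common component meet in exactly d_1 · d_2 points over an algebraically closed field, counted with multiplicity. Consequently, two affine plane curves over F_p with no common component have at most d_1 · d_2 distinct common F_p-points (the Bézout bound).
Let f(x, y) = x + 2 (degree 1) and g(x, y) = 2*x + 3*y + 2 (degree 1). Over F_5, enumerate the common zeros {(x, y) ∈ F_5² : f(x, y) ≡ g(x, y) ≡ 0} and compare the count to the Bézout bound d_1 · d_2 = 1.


Common zeros: {(3, 4)}; count = 1; Bézout bound = 1.

deg(f) = 1, deg(g) = 1, so Bézout bound = 1.
Scan x ∈ F_5. For each x, list the y ∈ F_5 with f(x, y) ≡ 0 and those with g(x, y) ≡ 0 (mod 5); the common zeros in that column are the intersection.
  x = 0: f ≡ 0 at y ∈ ∅; g ≡ 0 at y ∈ {1}; common: ∅.
  x = 1: f ≡ 0 at y ∈ ∅; g ≡ 0 at y ∈ {2}; common: ∅.
  x = 2: f ≡ 0 at y ∈ ∅; g ≡ 0 at y ∈ {3}; common: ∅.
  x = 3: f ≡ 0 at y ∈ {0, 1, 2, 3, 4}; g ≡ 0 at y ∈ {4}; common: {4}.
  x = 4: f ≡ 0 at y ∈ ∅; g ≡ 0 at y ∈ {0}; common: ∅.
Collecting: common zeros = {(3, 4)}, so the count is 1.
Comparison with the Bézout bound: 1 ≤ 1 = deg(f)·deg(g), as expected for curves with no common component (the bound is attained).


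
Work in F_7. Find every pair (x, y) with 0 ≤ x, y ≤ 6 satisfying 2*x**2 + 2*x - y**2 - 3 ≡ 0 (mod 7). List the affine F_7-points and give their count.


Affine F_7-points: {(0, 2), (0, 5), (1, 1), (1, 6), (2, 3), (2, 4), (3, 0), (4, 3), (4, 4), (5, 1), (5, 6), (6, 2), (6, 5)}; count = 13.

For each of the 49 pairs (x, y) ∈ F_7², evaluate f(x, y) mod 7. Record the zeros.
  x = 0: [0↦4, 1↦3, 2↦0, 3↦2, 4↦2, 5↦0, 6↦3]  zeros at y ∈ {2, 5}
  x = 1: [0↦1, 1↦0, 2↦4, 3↦6, 4↦6, 5↦4, 6↦0]  zeros at y ∈ {1, 6}
  x = 2: [0↦2, 1↦1, 2↦5, 3↦0, 4↦0, 5↦5, 6↦1]  zeros at y ∈ {3, 4}
  x = 3: [0↦0, 1↦6, 2↦3, 3↦5, 4↦5, 5↦3, 6↦6]  zeros at y ∈ {0}
  x = 4: [0↦2, 1↦1, 2↦5, 3↦0, 4↦0, 5↦5, 6↦1]  zeros at y ∈ {3, 4}
  x = 5: [0↦1, 1↦0, 2↦4, 3↦6, 4↦6, 5↦4, 6↦0]  zeros at y ∈ {1, 6}
  x = 6: [0↦4, 1↦3, 2↦0, 3↦2, 4↦2, 5↦0, 6↦3]  zeros at y ∈ {2, 5}
Collecting zeros: affine points = {(0, 2), (0, 5), (1, 1), (1, 6), (2, 3), (2, 4), (3, 0), (4, 3), (4, 4), (5, 1), (5, 6), (6, 2), (6, 5)}.
Total count |C(F_7)_aff| = 13.


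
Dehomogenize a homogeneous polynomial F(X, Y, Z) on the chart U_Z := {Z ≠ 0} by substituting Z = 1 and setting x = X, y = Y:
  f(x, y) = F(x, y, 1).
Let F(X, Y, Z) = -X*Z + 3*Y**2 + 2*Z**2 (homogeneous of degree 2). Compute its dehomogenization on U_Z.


f(x, y) = -x + 3*y**2 + 2

On U_Z we set Z = 1. Each monomial c·X^i·Y^j·Z^k in F becomes c·x^i·y^j·1^k = c·x^i·y^j.
Substituting Z = 1: F(X, Y, 1) = -x + 3*y**2 + 2.
Note: deg(f) ≤ deg(F) = 2; strict inequality happens when F is divisible by Z (lost terms).


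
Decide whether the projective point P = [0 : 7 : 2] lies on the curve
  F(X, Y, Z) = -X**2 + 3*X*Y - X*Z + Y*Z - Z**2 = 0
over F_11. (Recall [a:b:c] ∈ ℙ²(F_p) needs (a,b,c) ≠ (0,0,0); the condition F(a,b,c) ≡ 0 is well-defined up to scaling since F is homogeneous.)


F(0,7,2) ≡ 10 (mod 11); P is NOT on the curve.

Evaluate F(0, 7, 2) term-by-term (mod 11).
  -X**2 ↦ -1·0·1·1 = 0
  3*X*Y ↦ 3·0·7·1 = 0
  -X*Z ↦ -1·0·1·2 = 0
  Y*Z ↦ 1·1·7·2 = 14
  -Z**2 ↦ -1·1·1·4 = -4
Sum: F(0, 7, 2) = (0) + (0) + (0) + (14) + (-4) = 10.
Reducing mod 11: 10 ≡ 10 (mod 11).
Since F(a, b, c) ≡ 10 ≠ 0 (mod 11), P does NOT lie on the curve.


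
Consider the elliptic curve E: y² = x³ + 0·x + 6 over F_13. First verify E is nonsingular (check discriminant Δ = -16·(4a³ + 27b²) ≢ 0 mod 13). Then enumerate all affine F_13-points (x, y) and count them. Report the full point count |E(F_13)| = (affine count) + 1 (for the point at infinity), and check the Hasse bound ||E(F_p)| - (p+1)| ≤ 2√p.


Affine points = {(2, 1), (2, 12), (5, 1), (5, 12), (6, 1), (6, 12)}; affine count = 6; |E(F_13)| = 7.

Discriminant check: Δ ∝ 4a³ + 27b² = 4·0³ + 27·6² = 4·0 + 27·36 ≡ 10 (mod 13). Nonzero ⇒ E is nonsingular.
For each x ∈ F_13, compute rhs = x³ + 0·x + 6 mod 13, then count y ∈ F_13 with y² ≡ rhs.
  x = 0: rhs = 6, matching y values: none (0 points).
  x = 1: rhs = 7, matching y values: none (0 points).
  x = 2: rhs = 1, matching y values: 1, 12 (2 points).
  x = 3: rhs = 7, matching y values: none (0 points).
  x = 4: rhs = 5, matching y values: none (0 points).
  x = 5: rhs = 1, matching y values: 1, 12 (2 points).
  x = 6: rhs = 1, matching y values: 1, 12 (2 points).
  x = 7: rhs = 11, matching y values: none (0 points).
  x = 8: rhs = 11, matching y values: none (0 points).
  x = 9: rhs = 7, matching y values: none (0 points).
  x = 10: rhs = 5, matching y values: none (0 points).
  x = 11: rhs = 11, matching y values: none (0 points).
  x = 12: rhs = 5, matching y values: none (0 points).
Total affine count: 6.
Full point count |E(F_13)| = 6 + 1 = 7.
Hasse bound: |7 − (13+1)| = |-7| = 7 ≤ 2√13 ≈ 7.2111 ✓.


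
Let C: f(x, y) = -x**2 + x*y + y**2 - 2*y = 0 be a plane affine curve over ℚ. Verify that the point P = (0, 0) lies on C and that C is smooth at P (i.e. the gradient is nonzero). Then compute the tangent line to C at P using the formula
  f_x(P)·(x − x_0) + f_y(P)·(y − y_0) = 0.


Tangent line at P: -2*y = 0.

Step 1: f(0, 0) = 0, so P lies on C.
Step 2: partial derivatives
  f_x(x, y) = -2*x + y, f_y(x, y) = x + 2*y - 2.
  f_x(P) = 0, f_y(P) = -2 (gradient nonzero, so P is smooth).
Step 3: tangent line at P: 0·(x − 0) + -2·(y − 0) = 0.
Expanding: -2*y = 0.


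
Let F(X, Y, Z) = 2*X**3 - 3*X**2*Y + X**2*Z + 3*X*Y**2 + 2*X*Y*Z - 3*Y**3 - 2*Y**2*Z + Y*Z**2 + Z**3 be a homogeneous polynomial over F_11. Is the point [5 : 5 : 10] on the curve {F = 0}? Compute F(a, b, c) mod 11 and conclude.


F(5,5,10) ≡ 8 (mod 11); P is NOT on the curve.

Evaluate F(5, 5, 10) term-by-term (mod 11).
  2*X**3 ↦ 2·125·1·1 = 250
  -3*X**2*Y ↦ -3·25·5·1 = -375
  X**2*Z ↦ 1·25·1·10 = 250
  3*X*Y**2 ↦ 3·5·25·1 = 375
  2*X*Y*Z ↦ 2·5·5·10 = 500
  -3*Y**3 ↦ -3·1·125·1 = -375
  -2*Y**2*Z ↦ -2·1·25·10 = -500
  Y*Z**2 ↦ 1·1·5·100 = 500
  Z**3 ↦ 1·1·1·1000 = 1000
Sum: F(5, 5, 10) = (250) + (-375) + (250) + (375) + (500) + (-375) + (-500) + (500) + (1000) = 1625.
Reducing mod 11: 1625 ≡ 8 (mod 11).
Since F(a, b, c) ≡ 8 ≠ 0 (mod 11), P does NOT lie on the curve.


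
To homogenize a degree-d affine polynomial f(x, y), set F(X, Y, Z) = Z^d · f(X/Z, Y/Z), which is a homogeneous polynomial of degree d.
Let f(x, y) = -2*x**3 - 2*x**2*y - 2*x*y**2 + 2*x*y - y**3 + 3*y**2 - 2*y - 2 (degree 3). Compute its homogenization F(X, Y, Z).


F(X, Y, Z) = -2*X**3 - 2*X**2*Y - 2*X*Y**2 + 2*X*Y*Z - Y**3 + 3*Y**2*Z - 2*Y*Z**2 - 2*Z**3

deg(f) = 3.
Substitute x = X/Z, y = Y/Z into f, then multiply by Z^3.
  monomial -2·x^3·y^0 ↦ -2·X^3·Y^0·Z^0.
  monomial -2·x^2·y^1 ↦ -2·X^2·Y^1·Z^0.
  monomial -2·x^1·y^2 ↦ -2·X^1·Y^2·Z^0.
  monomial 2·x^1·y^1 ↦ 2·X^1·Y^1·Z^1.
  monomial -1·x^0·y^3 ↦ -1·X^0·Y^3·Z^0.
  monomial 3·x^0·y^2 ↦ 3·X^0·Y^2·Z^1.
  monomial -2·x^0·y^1 ↦ -2·X^0·Y^1·Z^2.
  monomial -2·x^0·y^0 ↦ -2·X^0·Y^0·Z^3.
Collecting: F(X, Y, Z) = -2*X**3 - 2*X**2*Y - 2*X*Y**2 + 2*X*Y*Z - Y**3 + 3*Y**2*Z - 2*Y*Z**2 - 2*Z**3.
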